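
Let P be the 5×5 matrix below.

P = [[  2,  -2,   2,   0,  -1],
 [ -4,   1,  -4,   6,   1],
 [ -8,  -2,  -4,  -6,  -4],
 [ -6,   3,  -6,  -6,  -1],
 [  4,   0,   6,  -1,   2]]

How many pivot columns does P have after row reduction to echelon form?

4

Row reduce to echelon form.
R2 ← R2 + (2)·R1: [0, -3, 0, 6, -1]
R3 ← R3 + (4)·R1: [0, -10, 4, -6, -8]
R4 ← R4 + (3)·R1: [0, -3, 0, -6, -4]
R5 ← R5 − (2)·R1: [0, 4, 2, -1, 4]
R3 ← R3 − (10/3)·R2: [0, 0, 4, -26, -14/3]
R4 ← R4 − R2: [0, 0, 0, -12, -3]
R5 ← R5 + (4/3)·R2: [0, 0, 2, 7, 8/3]
R5 ← R5 − (1/2)·R3: [0, 0, 0, 20, 5]
R5 ← R5 + (5/3)·R4: [0, 0, 0, 0, 0]
Echelon form has 4 nonzero rows, so rank(P) = 4.
Each nonzero row contributes one pivot column: 4 pivot columns.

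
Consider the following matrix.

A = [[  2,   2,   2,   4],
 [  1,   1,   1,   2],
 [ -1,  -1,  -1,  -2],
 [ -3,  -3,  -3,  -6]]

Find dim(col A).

1

Row reduce to echelon form.
R2 ← R2 − (1/2)·R1: [0, 0, 0, 0]
R3 ← R3 + (1/2)·R1: [0, 0, 0, 0]
R4 ← R4 + (3/2)·R1: [0, 0, 0, 0]
Echelon form has 1 nonzero row, so rank(A) = 1.
The column space has dimension equal to the rank: 1.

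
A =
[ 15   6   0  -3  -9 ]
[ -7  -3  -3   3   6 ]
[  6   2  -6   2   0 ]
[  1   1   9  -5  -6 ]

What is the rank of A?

Row reduce to echelon form.
R2 ← R2 + (7/15)·R1: [0, -1/5, -3, 8/5, 9/5]
R3 ← R3 − (2/5)·R1: [0, -2/5, -6, 16/5, 18/5]
R4 ← R4 − (1/15)·R1: [0, 3/5, 9, -24/5, -27/5]
R3 ← R3 − (2)·R2: [0, 0, 0, 0, 0]
R4 ← R4 + (3)·R2: [0, 0, 0, 0, 0]
Echelon form has 2 nonzero rows, so rank(A) = 2.

2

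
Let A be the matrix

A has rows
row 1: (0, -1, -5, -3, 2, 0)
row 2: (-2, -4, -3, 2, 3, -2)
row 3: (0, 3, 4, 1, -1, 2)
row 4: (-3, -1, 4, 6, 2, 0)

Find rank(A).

Row reduce to echelon form.
Swap R1 ↔ R2
R4 ← R4 − (3/2)·R1: [0, 5, 17/2, 3, -5/2, 3]
R3 ← R3 + (3)·R2: [0, 0, -11, -8, 5, 2]
R4 ← R4 + (5)·R2: [0, 0, -33/2, -12, 15/2, 3]
R4 ← R4 − (3/2)·R3: [0, 0, 0, 0, 0, 0]
Echelon form has 3 nonzero rows, so rank(A) = 3.

3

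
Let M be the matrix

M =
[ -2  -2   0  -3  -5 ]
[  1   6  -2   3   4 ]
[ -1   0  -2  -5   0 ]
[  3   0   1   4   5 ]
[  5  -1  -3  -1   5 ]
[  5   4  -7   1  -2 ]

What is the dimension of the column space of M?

Row reduce to echelon form.
R2 ← R2 + (1/2)·R1: [0, 5, -2, 3/2, 3/2]
R3 ← R3 − (1/2)·R1: [0, 1, -2, -7/2, 5/2]
R4 ← R4 + (3/2)·R1: [0, -3, 1, -1/2, -5/2]
R5 ← R5 + (5/2)·R1: [0, -6, -3, -17/2, -15/2]
R6 ← R6 + (5/2)·R1: [0, -1, -7, -13/2, -29/2]
R3 ← R3 − (1/5)·R2: [0, 0, -8/5, -19/5, 11/5]
R4 ← R4 + (3/5)·R2: [0, 0, -1/5, 2/5, -8/5]
R5 ← R5 + (6/5)·R2: [0, 0, -27/5, -67/10, -57/10]
R6 ← R6 + (1/5)·R2: [0, 0, -37/5, -31/5, -71/5]
R4 ← R4 − (1/8)·R3: [0, 0, 0, 7/8, -15/8]
R5 ← R5 − (27/8)·R3: [0, 0, 0, 49/8, -105/8]
R6 ← R6 − (37/8)·R3: [0, 0, 0, 91/8, -195/8]
R5 ← R5 − (7)·R4: [0, 0, 0, 0, 0]
R6 ← R6 − (13)·R4: [0, 0, 0, 0, 0]
Echelon form has 4 nonzero rows, so rank(M) = 4.
The column space has dimension equal to the rank: 4.

4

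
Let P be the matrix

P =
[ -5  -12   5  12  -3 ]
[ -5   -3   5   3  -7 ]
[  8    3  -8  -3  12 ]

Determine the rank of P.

2

Row reduce to echelon form.
R2 ← R2 − R1: [0, 9, 0, -9, -4]
R3 ← R3 + (8/5)·R1: [0, -81/5, 0, 81/5, 36/5]
R3 ← R3 + (9/5)·R2: [0, 0, 0, 0, 0]
Echelon form has 2 nonzero rows, so rank(P) = 2.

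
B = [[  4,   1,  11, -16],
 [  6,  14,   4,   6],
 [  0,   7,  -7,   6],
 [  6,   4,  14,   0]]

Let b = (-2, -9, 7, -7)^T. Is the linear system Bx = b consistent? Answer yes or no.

no

Row reduce the augmented matrix [B | b].
R2 ← R2 − (3/2)·R1: [0, 25/2, -25/2, 30, -6]
R4 ← R4 − (3/2)·R1: [0, 5/2, -5/2, 24, -4]
R3 ← R3 − (14/25)·R2: [0, 0, 0, -54/5, 259/25]
R4 ← R4 − (1/5)·R2: [0, 0, 0, 18, -14/5]
R4 ← R4 + (5/3)·R3: [0, 0, 0, 0, 217/15]
The echelon form has 4 nonzero rows; the last pivot sits in the augmented column, so rank(B) = 3 but rank([B|b]) = 4.
Since the ranks differ, the system is inconsistent.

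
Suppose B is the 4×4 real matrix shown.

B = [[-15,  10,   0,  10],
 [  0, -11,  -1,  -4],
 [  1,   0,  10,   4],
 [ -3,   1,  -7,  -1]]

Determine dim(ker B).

Row reduce to echelon form.
R3 ← R3 + (1/15)·R1: [0, 2/3, 10, 14/3]
R4 ← R4 − (1/5)·R1: [0, -1, -7, -3]
R3 ← R3 + (2/33)·R2: [0, 0, 328/33, 146/33]
R4 ← R4 − (1/11)·R2: [0, 0, -76/11, -29/11]
R4 ← R4 + (57/82)·R3: [0, 0, 0, 18/41]
4 nonzero rows, so rank(B) = 4.
B has 4 columns; by rank–nullity, nullity = 4 − 4 = 0.

0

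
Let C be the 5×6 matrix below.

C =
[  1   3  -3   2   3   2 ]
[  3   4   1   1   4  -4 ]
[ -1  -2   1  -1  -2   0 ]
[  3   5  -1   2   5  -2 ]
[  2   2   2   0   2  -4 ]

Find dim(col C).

Row reduce to echelon form.
R2 ← R2 − (3)·R1: [0, -5, 10, -5, -5, -10]
R3 ← R3 + R1: [0, 1, -2, 1, 1, 2]
R4 ← R4 − (3)·R1: [0, -4, 8, -4, -4, -8]
R5 ← R5 − (2)·R1: [0, -4, 8, -4, -4, -8]
R3 ← R3 + (1/5)·R2: [0, 0, 0, 0, 0, 0]
R4 ← R4 − (4/5)·R2: [0, 0, 0, 0, 0, 0]
R5 ← R5 − (4/5)·R2: [0, 0, 0, 0, 0, 0]
Echelon form has 2 nonzero rows, so rank(C) = 2.
The column space has dimension equal to the rank: 2.

2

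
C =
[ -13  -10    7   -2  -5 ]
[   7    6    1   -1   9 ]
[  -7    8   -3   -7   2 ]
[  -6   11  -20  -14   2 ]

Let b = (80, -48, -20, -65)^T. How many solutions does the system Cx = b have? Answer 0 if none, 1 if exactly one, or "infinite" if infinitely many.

Row reduce the augmented matrix [C | b].
R2 ← R2 + (7/13)·R1: [0, 8/13, 62/13, -27/13, 82/13, -64/13]
R3 ← R3 − (7/13)·R1: [0, 174/13, -88/13, -77/13, 61/13, -820/13]
R4 ← R4 − (6/13)·R1: [0, 203/13, -302/13, -170/13, 56/13, -1325/13]
R3 ← R3 − (87/4)·R2: [0, 0, -221/2, 157/4, -265/2, 44]
R4 ← R4 − (203/8)·R2: [0, 0, -577/4, 317/8, -623/4, 23]
R4 ← R4 − (577/442)·R3: [0, 0, 0, -5133/442, 7611/442, -7611/221]
The echelon form has 4 nonzero rows, and every pivot lies in the first 5 columns, so rank(C) = rank([C|b]) = 4.
The system is consistent.
rank = 4 < 5 unknowns, so there are infinitely many solutions.

infinite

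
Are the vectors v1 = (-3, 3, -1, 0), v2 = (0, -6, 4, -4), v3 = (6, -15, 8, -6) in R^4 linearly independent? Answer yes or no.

Form the matrix with these vectors as rows and row reduce.
R3 ← R3 + (2)·R1: [0, -9, 6, -6]
R3 ← R3 − (3/2)·R2: [0, 0, 0, 0]
2 nonzero rows, so the 3 vectors span a space of dimension 2.
Since 2 < 3, the vectors are linearly dependent.

no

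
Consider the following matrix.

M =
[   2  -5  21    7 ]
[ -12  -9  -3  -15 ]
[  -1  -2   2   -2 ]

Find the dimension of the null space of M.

Row reduce to echelon form.
R2 ← R2 + (6)·R1: [0, -39, 123, 27]
R3 ← R3 + (1/2)·R1: [0, -9/2, 25/2, 3/2]
R3 ← R3 − (3/26)·R2: [0, 0, -22/13, -21/13]
3 nonzero rows, so rank(M) = 3.
M has 4 columns; by rank–nullity, nullity = 4 − 3 = 1.

1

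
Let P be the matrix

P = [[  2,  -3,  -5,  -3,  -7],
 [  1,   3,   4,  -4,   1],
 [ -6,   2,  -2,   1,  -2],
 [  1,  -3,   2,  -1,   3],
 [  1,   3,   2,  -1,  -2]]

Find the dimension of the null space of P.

0

Row reduce to echelon form.
R2 ← R2 − (1/2)·R1: [0, 9/2, 13/2, -5/2, 9/2]
R3 ← R3 + (3)·R1: [0, -7, -17, -8, -23]
R4 ← R4 − (1/2)·R1: [0, -3/2, 9/2, 1/2, 13/2]
R5 ← R5 − (1/2)·R1: [0, 9/2, 9/2, 1/2, 3/2]
R3 ← R3 + (14/9)·R2: [0, 0, -62/9, -107/9, -16]
R4 ← R4 + (1/3)·R2: [0, 0, 20/3, -1/3, 8]
R5 ← R5 − R2: [0, 0, -2, 3, -3]
R4 ← R4 + (30/31)·R3: [0, 0, 0, -367/31, -232/31]
R5 ← R5 − (9/31)·R3: [0, 0, 0, 200/31, 51/31]
R5 ← R5 + (200/367)·R4: [0, 0, 0, 0, -893/367]
5 nonzero rows, so rank(P) = 5.
P has 5 columns; by rank–nullity, nullity = 5 − 5 = 0.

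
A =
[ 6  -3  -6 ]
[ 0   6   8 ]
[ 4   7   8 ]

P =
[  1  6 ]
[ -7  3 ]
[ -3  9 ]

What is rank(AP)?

First compute AP:
[[ 45, -27],
 [-66,  90],
 [-69, 117]]
Now row reduce the product.
R2 ← R2 + (22/15)·R1: [0, 252/5]
R3 ← R3 + (23/15)·R1: [0, 378/5]
R3 ← R3 − (3/2)·R2: [0, 0]
2 nonzero rows, so rank(AP) = 2.

2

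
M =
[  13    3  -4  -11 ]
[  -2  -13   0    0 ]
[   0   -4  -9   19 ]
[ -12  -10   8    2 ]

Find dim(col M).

4

Row reduce to echelon form.
R2 ← R2 + (2/13)·R1: [0, -163/13, -8/13, -22/13]
R4 ← R4 + (12/13)·R1: [0, -94/13, 56/13, -106/13]
R3 ← R3 − (52/163)·R2: [0, 0, -1435/163, 3185/163]
R4 ← R4 − (94/163)·R2: [0, 0, 760/163, -1170/163]
R4 ← R4 + (152/287)·R3: [0, 0, 0, 130/41]
Echelon form has 4 nonzero rows, so rank(M) = 4.
The column space has dimension equal to the rank: 4.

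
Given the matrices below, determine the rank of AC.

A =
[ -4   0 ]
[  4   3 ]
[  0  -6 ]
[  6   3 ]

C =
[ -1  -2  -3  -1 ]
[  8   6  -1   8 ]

First compute AC:
[[  4,   8,  12,   4],
 [ 20,  10, -15,  20],
 [-48, -36,   6, -48],
 [ 18,   6, -21,  18]]
Now row reduce the product.
R2 ← R2 − (5)·R1: [0, -30, -75, 0]
R3 ← R3 + (12)·R1: [0, 60, 150, 0]
R4 ← R4 − (9/2)·R1: [0, -30, -75, 0]
R3 ← R3 + (2)·R2: [0, 0, 0, 0]
R4 ← R4 − R2: [0, 0, 0, 0]
2 nonzero rows, so rank(AC) = 2.

2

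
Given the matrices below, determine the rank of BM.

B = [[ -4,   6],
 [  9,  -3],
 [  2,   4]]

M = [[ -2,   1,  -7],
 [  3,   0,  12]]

2

First compute BM:
[[ 26,  -4, 100],
 [-27,   9, -99],
 [  8,   2,  34]]
Now row reduce the product.
R2 ← R2 + (27/26)·R1: [0, 63/13, 63/13]
R3 ← R3 − (4/13)·R1: [0, 42/13, 42/13]
R3 ← R3 − (2/3)·R2: [0, 0, 0]
2 nonzero rows, so rank(BM) = 2.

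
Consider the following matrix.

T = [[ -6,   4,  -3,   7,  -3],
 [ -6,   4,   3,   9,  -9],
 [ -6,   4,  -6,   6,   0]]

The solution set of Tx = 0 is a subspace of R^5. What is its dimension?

Row reduce to echelon form.
R2 ← R2 − R1: [0, 0, 6, 2, -6]
R3 ← R3 − R1: [0, 0, -3, -1, 3]
R3 ← R3 + (1/2)·R2: [0, 0, 0, 0, 0]
2 nonzero rows, so rank(T) = 2.
T has 5 columns; by rank–nullity, nullity = 5 − 2 = 3.

3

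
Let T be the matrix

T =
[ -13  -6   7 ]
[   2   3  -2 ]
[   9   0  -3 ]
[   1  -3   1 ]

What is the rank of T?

2

Row reduce to echelon form.
R2 ← R2 + (2/13)·R1: [0, 27/13, -12/13]
R3 ← R3 + (9/13)·R1: [0, -54/13, 24/13]
R4 ← R4 + (1/13)·R1: [0, -45/13, 20/13]
R3 ← R3 + (2)·R2: [0, 0, 0]
R4 ← R4 + (5/3)·R2: [0, 0, 0]
Echelon form has 2 nonzero rows, so rank(T) = 2.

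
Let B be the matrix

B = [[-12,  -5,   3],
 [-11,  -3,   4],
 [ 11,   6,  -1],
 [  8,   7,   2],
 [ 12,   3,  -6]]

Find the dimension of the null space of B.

Row reduce to echelon form.
R2 ← R2 − (11/12)·R1: [0, 19/12, 5/4]
R3 ← R3 + (11/12)·R1: [0, 17/12, 7/4]
R4 ← R4 + (2/3)·R1: [0, 11/3, 4]
R5 ← R5 + R1: [0, -2, -3]
R3 ← R3 − (17/19)·R2: [0, 0, 12/19]
R4 ← R4 − (44/19)·R2: [0, 0, 21/19]
R5 ← R5 + (24/19)·R2: [0, 0, -27/19]
R4 ← R4 − (7/4)·R3: [0, 0, 0]
R5 ← R5 + (9/4)·R3: [0, 0, 0]
3 nonzero rows, so rank(B) = 3.
B has 3 columns; by rank–nullity, nullity = 3 − 3 = 0.

0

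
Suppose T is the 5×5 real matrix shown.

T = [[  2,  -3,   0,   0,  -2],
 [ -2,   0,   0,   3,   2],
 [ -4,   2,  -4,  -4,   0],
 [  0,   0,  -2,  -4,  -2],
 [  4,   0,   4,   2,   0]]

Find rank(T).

Row reduce to echelon form.
R2 ← R2 + R1: [0, -3, 0, 3, 0]
R3 ← R3 + (2)·R1: [0, -4, -4, -4, -4]
R5 ← R5 − (2)·R1: [0, 6, 4, 2, 4]
R3 ← R3 − (4/3)·R2: [0, 0, -4, -8, -4]
R5 ← R5 + (2)·R2: [0, 0, 4, 8, 4]
R4 ← R4 − (1/2)·R3: [0, 0, 0, 0, 0]
R5 ← R5 + R3: [0, 0, 0, 0, 0]
Echelon form has 3 nonzero rows, so rank(T) = 3.

3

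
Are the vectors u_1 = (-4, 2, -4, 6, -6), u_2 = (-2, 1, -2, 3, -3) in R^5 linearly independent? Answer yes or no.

Form the matrix with these vectors as rows and row reduce.
R2 ← R2 − (1/2)·R1: [0, 0, 0, 0, 0]
1 nonzero row, so the 2 vectors span a space of dimension 1.
Since 1 < 2, the vectors are linearly dependent.

no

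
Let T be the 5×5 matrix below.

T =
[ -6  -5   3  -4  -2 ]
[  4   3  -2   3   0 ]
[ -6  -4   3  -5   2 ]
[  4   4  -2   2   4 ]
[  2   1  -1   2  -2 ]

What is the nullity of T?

Row reduce to echelon form.
R2 ← R2 + (2/3)·R1: [0, -1/3, 0, 1/3, -4/3]
R3 ← R3 − R1: [0, 1, 0, -1, 4]
R4 ← R4 + (2/3)·R1: [0, 2/3, 0, -2/3, 8/3]
R5 ← R5 + (1/3)·R1: [0, -2/3, 0, 2/3, -8/3]
R3 ← R3 + (3)·R2: [0, 0, 0, 0, 0]
R4 ← R4 + (2)·R2: [0, 0, 0, 0, 0]
R5 ← R5 − (2)·R2: [0, 0, 0, 0, 0]
2 nonzero rows, so rank(T) = 2.
T has 5 columns; by rank–nullity, nullity = 5 − 2 = 3.

3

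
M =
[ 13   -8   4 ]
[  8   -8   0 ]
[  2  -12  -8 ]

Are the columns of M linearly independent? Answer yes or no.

Row reduce M to echelon form.
R2 ← R2 − (8/13)·R1: [0, -40/13, -32/13]
R3 ← R3 − (2/13)·R1: [0, -140/13, -112/13]
R3 ← R3 − (7/2)·R2: [0, 0, 0]
2 pivots among 3 columns.
Only 2 < 3 pivot columns, so the columns are linearly dependent.

no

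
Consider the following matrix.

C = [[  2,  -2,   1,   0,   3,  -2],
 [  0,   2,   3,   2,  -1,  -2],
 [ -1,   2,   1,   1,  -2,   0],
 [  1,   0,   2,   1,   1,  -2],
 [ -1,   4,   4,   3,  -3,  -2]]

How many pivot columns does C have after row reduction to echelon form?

Row reduce to echelon form.
R3 ← R3 + (1/2)·R1: [0, 1, 3/2, 1, -1/2, -1]
R4 ← R4 − (1/2)·R1: [0, 1, 3/2, 1, -1/2, -1]
R5 ← R5 + (1/2)·R1: [0, 3, 9/2, 3, -3/2, -3]
R3 ← R3 − (1/2)·R2: [0, 0, 0, 0, 0, 0]
R4 ← R4 − (1/2)·R2: [0, 0, 0, 0, 0, 0]
R5 ← R5 − (3/2)·R2: [0, 0, 0, 0, 0, 0]
Echelon form has 2 nonzero rows, so rank(C) = 2.
Each nonzero row contributes one pivot column: 2 pivot columns.

2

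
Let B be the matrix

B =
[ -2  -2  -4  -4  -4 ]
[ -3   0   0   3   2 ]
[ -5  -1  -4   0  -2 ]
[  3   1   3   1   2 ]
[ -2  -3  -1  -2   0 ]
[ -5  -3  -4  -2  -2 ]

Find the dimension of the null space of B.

2

Row reduce to echelon form.
R2 ← R2 − (3/2)·R1: [0, 3, 6, 9, 8]
R3 ← R3 − (5/2)·R1: [0, 4, 6, 10, 8]
R4 ← R4 + (3/2)·R1: [0, -2, -3, -5, -4]
R5 ← R5 − R1: [0, -1, 3, 2, 4]
R6 ← R6 − (5/2)·R1: [0, 2, 6, 8, 8]
R3 ← R3 − (4/3)·R2: [0, 0, -2, -2, -8/3]
R4 ← R4 + (2/3)·R2: [0, 0, 1, 1, 4/3]
R5 ← R5 + (1/3)·R2: [0, 0, 5, 5, 20/3]
R6 ← R6 − (2/3)·R2: [0, 0, 2, 2, 8/3]
R4 ← R4 + (1/2)·R3: [0, 0, 0, 0, 0]
R5 ← R5 + (5/2)·R3: [0, 0, 0, 0, 0]
R6 ← R6 + R3: [0, 0, 0, 0, 0]
3 nonzero rows, so rank(B) = 3.
B has 5 columns; by rank–nullity, nullity = 5 − 3 = 2.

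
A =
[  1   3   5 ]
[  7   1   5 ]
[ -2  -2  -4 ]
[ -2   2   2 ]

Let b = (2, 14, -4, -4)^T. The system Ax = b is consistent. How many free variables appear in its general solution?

Row reduce the augmented matrix [A | b].
R2 ← R2 − (7)·R1: [0, -20, -30, 0]
R3 ← R3 + (2)·R1: [0, 4, 6, 0]
R4 ← R4 + (2)·R1: [0, 8, 12, 0]
R3 ← R3 + (1/5)·R2: [0, 0, 0, 0]
R4 ← R4 + (2/5)·R2: [0, 0, 0, 0]
The echelon form has 2 nonzero rows, and every pivot lies in the first 3 columns, so rank(A) = rank([A|b]) = 2.
The system is consistent.
Free variables = (unknowns) − (rank) = 3 − 2 = 1.

1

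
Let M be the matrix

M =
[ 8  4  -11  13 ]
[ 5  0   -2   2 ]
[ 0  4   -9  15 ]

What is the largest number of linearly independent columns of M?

Row reduce to echelon form.
R2 ← R2 − (5/8)·R1: [0, -5/2, 39/8, -49/8]
R3 ← R3 + (8/5)·R2: [0, 0, -6/5, 26/5]
Echelon form has 3 nonzero rows, so rank(M) = 3.
The rank gives the maximum number of linearly independent columns: 3.

3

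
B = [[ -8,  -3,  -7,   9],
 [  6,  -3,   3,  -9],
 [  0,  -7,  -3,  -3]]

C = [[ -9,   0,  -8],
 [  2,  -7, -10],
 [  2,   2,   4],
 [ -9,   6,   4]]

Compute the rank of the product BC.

First compute BC:
[[-29,  61, 102],
 [ 27, -27, -42],
 [  7,  25,  46]]
Now row reduce the product.
R2 ← R2 + (27/29)·R1: [0, 864/29, 1536/29]
R3 ← R3 + (7/29)·R1: [0, 1152/29, 2048/29]
R3 ← R3 − (4/3)·R2: [0, 0, 0]
2 nonzero rows, so rank(BC) = 2.

2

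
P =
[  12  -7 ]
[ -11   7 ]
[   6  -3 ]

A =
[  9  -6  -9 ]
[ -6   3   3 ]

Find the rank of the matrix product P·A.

2

First compute PA:
[[150, -93, -129],
 [-141,  87, 120],
 [ 72, -45, -63]]
Now row reduce the product.
R2 ← R2 + (47/50)·R1: [0, -21/50, -63/50]
R3 ← R3 − (12/25)·R1: [0, -9/25, -27/25]
R3 ← R3 − (6/7)·R2: [0, 0, 0]
2 nonzero rows, so rank(PA) = 2.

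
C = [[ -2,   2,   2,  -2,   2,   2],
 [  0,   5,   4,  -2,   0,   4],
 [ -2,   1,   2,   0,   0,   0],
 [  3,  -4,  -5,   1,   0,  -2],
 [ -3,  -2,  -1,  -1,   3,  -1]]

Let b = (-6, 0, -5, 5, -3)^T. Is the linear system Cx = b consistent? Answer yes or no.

Row reduce the augmented matrix [C | b].
R3 ← R3 − R1: [0, -1, 0, 2, -2, -2, 1]
R4 ← R4 + (3/2)·R1: [0, -1, -2, -2, 3, 1, -4]
R5 ← R5 − (3/2)·R1: [0, -5, -4, 2, 0, -4, 6]
R3 ← R3 + (1/5)·R2: [0, 0, 4/5, 8/5, -2, -6/5, 1]
R4 ← R4 + (1/5)·R2: [0, 0, -6/5, -12/5, 3, 9/5, -4]
R5 ← R5 + R2: [0, 0, 0, 0, 0, 0, 6]
R4 ← R4 + (3/2)·R3: [0, 0, 0, 0, 0, 0, -5/2]
R5 ← R5 + (12/5)·R4: [0, 0, 0, 0, 0, 0, 0]
The echelon form has 4 nonzero rows; the last pivot sits in the augmented column, so rank(C) = 3 but rank([C|b]) = 4.
Since the ranks differ, the system is inconsistent.

no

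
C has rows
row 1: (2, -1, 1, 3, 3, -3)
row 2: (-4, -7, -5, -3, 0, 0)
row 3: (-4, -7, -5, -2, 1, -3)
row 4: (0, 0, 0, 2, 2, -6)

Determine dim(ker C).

Row reduce to echelon form.
R2 ← R2 + (2)·R1: [0, -9, -3, 3, 6, -6]
R3 ← R3 + (2)·R1: [0, -9, -3, 4, 7, -9]
R3 ← R3 − R2: [0, 0, 0, 1, 1, -3]
R4 ← R4 − (2)·R3: [0, 0, 0, 0, 0, 0]
3 nonzero rows, so rank(C) = 3.
C has 6 columns; by rank–nullity, nullity = 6 − 3 = 3.

3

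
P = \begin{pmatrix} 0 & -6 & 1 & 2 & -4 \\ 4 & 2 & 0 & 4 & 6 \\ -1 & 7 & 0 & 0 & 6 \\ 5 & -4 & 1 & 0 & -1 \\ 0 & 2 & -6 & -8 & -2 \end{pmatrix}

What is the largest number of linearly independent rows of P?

Row reduce to echelon form.
Swap R1 ↔ R2
R3 ← R3 + (1/4)·R1: [0, 15/2, 0, 1, 15/2]
R4 ← R4 − (5/4)·R1: [0, -13/2, 1, -5, -17/2]
R3 ← R3 + (5/4)·R2: [0, 0, 5/4, 7/2, 5/2]
R4 ← R4 − (13/12)·R2: [0, 0, -1/12, -43/6, -25/6]
R5 ← R5 + (1/3)·R2: [0, 0, -17/3, -22/3, -10/3]
R4 ← R4 + (1/15)·R3: [0, 0, 0, -104/15, -4]
R5 ← R5 + (68/15)·R3: [0, 0, 0, 128/15, 8]
R5 ← R5 + (16/13)·R4: [0, 0, 0, 0, 40/13]
Echelon form has 5 nonzero rows, so rank(P) = 5.
The rank gives the maximum number of linearly independent rows: 5.

5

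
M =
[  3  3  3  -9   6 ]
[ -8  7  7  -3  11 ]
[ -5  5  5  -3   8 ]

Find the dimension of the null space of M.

3

Row reduce to echelon form.
R2 ← R2 + (8/3)·R1: [0, 15, 15, -27, 27]
R3 ← R3 + (5/3)·R1: [0, 10, 10, -18, 18]
R3 ← R3 − (2/3)·R2: [0, 0, 0, 0, 0]
2 nonzero rows, so rank(M) = 2.
M has 5 columns; by rank–nullity, nullity = 5 − 2 = 3.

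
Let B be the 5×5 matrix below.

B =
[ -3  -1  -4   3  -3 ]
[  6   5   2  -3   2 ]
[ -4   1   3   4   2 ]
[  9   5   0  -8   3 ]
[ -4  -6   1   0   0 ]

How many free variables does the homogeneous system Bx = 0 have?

Row reduce to echelon form.
R2 ← R2 + (2)·R1: [0, 3, -6, 3, -4]
R3 ← R3 − (4/3)·R1: [0, 7/3, 25/3, 0, 6]
R4 ← R4 + (3)·R1: [0, 2, -12, 1, -6]
R5 ← R5 − (4/3)·R1: [0, -14/3, 19/3, -4, 4]
R3 ← R3 − (7/9)·R2: [0, 0, 13, -7/3, 82/9]
R4 ← R4 − (2/3)·R2: [0, 0, -8, -1, -10/3]
R5 ← R5 + (14/9)·R2: [0, 0, -3, 2/3, -20/9]
R4 ← R4 + (8/13)·R3: [0, 0, 0, -95/39, 266/117]
R5 ← R5 + (3/13)·R3: [0, 0, 0, 5/39, -14/117]
R5 ← R5 + (1/19)·R4: [0, 0, 0, 0, 0]
4 nonzero rows, so rank(B) = 4.
B has 5 columns; by rank–nullity, nullity = 5 − 4 = 1.

1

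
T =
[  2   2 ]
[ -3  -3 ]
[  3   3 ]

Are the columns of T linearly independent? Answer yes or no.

Row reduce T to echelon form.
R2 ← R2 + (3/2)·R1: [0, 0]
R3 ← R3 − (3/2)·R1: [0, 0]
1 pivot among 2 columns.
Only 1 < 2 pivot columns, so the columns are linearly dependent.

no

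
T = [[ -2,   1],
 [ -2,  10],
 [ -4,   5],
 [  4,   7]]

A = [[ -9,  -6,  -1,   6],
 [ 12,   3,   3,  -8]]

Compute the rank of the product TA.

First compute TA:
[[ 30,  15,   5, -20],
 [138,  42,  32, -92],
 [ 96,  39,  19, -64],
 [ 48,  -3,  17, -32]]
Now row reduce the product.
R2 ← R2 − (23/5)·R1: [0, -27, 9, 0]
R3 ← R3 − (16/5)·R1: [0, -9, 3, 0]
R4 ← R4 − (8/5)·R1: [0, -27, 9, 0]
R3 ← R3 − (1/3)·R2: [0, 0, 0, 0]
R4 ← R4 − R2: [0, 0, 0, 0]
2 nonzero rows, so rank(TA) = 2.

2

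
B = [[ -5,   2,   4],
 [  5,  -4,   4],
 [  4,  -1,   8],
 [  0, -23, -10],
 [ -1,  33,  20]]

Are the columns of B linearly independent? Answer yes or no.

Row reduce B to echelon form.
R2 ← R2 + R1: [0, -2, 8]
R3 ← R3 + (4/5)·R1: [0, 3/5, 56/5]
R5 ← R5 − (1/5)·R1: [0, 163/5, 96/5]
R3 ← R3 + (3/10)·R2: [0, 0, 68/5]
R4 ← R4 − (23/2)·R2: [0, 0, -102]
R5 ← R5 + (163/10)·R2: [0, 0, 748/5]
R4 ← R4 + (15/2)·R3: [0, 0, 0]
R5 ← R5 − (11)·R3: [0, 0, 0]
3 pivots among 3 columns.
Every column is a pivot column, so the columns are linearly independent.

yes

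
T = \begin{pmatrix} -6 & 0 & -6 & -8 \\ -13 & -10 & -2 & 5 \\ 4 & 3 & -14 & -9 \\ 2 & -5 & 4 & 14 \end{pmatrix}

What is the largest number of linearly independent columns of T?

4

Row reduce to echelon form.
R2 ← R2 − (13/6)·R1: [0, -10, 11, 67/3]
R3 ← R3 + (2/3)·R1: [0, 3, -18, -43/3]
R4 ← R4 + (1/3)·R1: [0, -5, 2, 34/3]
R3 ← R3 + (3/10)·R2: [0, 0, -147/10, -229/30]
R4 ← R4 − (1/2)·R2: [0, 0, -7/2, 1/6]
R4 ← R4 − (5/21)·R3: [0, 0, 0, 125/63]
Echelon form has 4 nonzero rows, so rank(T) = 4.
The rank gives the maximum number of linearly independent columns: 4.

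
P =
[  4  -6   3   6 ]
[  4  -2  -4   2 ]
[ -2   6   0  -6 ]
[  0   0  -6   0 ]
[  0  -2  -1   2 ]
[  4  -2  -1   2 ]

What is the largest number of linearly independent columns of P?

Row reduce to echelon form.
R2 ← R2 − R1: [0, 4, -7, -4]
R3 ← R3 + (1/2)·R1: [0, 3, 3/2, -3]
R6 ← R6 − R1: [0, 4, -4, -4]
R3 ← R3 − (3/4)·R2: [0, 0, 27/4, 0]
R5 ← R5 + (1/2)·R2: [0, 0, -9/2, 0]
R6 ← R6 − R2: [0, 0, 3, 0]
R4 ← R4 + (8/9)·R3: [0, 0, 0, 0]
R5 ← R5 + (2/3)·R3: [0, 0, 0, 0]
R6 ← R6 − (4/9)·R3: [0, 0, 0, 0]
Echelon form has 3 nonzero rows, so rank(P) = 3.
The rank gives the maximum number of linearly independent columns: 3.

3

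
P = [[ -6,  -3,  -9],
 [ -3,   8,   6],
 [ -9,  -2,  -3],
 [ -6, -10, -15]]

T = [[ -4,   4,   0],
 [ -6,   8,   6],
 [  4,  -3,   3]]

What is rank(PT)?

First compute PT:
[[  6, -21, -45],
 [-12,  34,  66],
 [ 36, -43, -21],
 [ 24, -59, -105]]
Now row reduce the product.
R2 ← R2 + (2)·R1: [0, -8, -24]
R3 ← R3 − (6)·R1: [0, 83, 249]
R4 ← R4 − (4)·R1: [0, 25, 75]
R3 ← R3 + (83/8)·R2: [0, 0, 0]
R4 ← R4 + (25/8)·R2: [0, 0, 0]
2 nonzero rows, so rank(PT) = 2.

2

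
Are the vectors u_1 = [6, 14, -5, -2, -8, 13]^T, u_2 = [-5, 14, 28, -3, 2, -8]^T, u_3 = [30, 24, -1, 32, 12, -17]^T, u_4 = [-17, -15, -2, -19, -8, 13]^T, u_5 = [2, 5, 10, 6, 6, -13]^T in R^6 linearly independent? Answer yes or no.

no

Form the matrix with these vectors as rows and row reduce.
R2 ← R2 + (5/6)·R1: [0, 77/3, 143/6, -14/3, -14/3, 17/6]
R3 ← R3 − (5)·R1: [0, -46, 24, 42, 52, -82]
R4 ← R4 + (17/6)·R1: [0, 74/3, -97/6, -74/3, -92/3, 299/6]
R5 ← R5 − (1/3)·R1: [0, 1/3, 35/3, 20/3, 26/3, -52/3]
R3 ← R3 + (138/77)·R2: [0, 0, 467/7, 370/11, 480/11, -5923/77]
R4 ← R4 − (74/77)·R2: [0, 0, -547/14, -222/11, -288/11, 7255/154]
R5 ← R5 − (1/77)·R2: [0, 0, 159/14, 74/11, 96/11, -2675/154]
R4 ← R4 + (547/934)·R3: [0, 0, 0, -2479/5137, -3216/5137, 10586/5137]
R5 ← R5 − (159/934)·R3: [0, 0, 0, 5143/5137, 6672/5137, -21962/5137]
R5 ← R5 + (139/67)·R4: [0, 0, 0, 0, 0, 0]
4 nonzero rows, so the 5 vectors span a space of dimension 4.
Since 4 < 5, the vectors are linearly dependent.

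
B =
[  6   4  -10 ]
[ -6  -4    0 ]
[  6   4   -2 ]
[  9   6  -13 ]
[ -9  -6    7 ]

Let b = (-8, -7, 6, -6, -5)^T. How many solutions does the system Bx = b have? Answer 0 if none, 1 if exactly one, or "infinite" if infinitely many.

0

Row reduce the augmented matrix [B | b].
R2 ← R2 + R1: [0, 0, -10, -15]
R3 ← R3 − R1: [0, 0, 8, 14]
R4 ← R4 − (3/2)·R1: [0, 0, 2, 6]
R5 ← R5 + (3/2)·R1: [0, 0, -8, -17]
R3 ← R3 + (4/5)·R2: [0, 0, 0, 2]
R4 ← R4 + (1/5)·R2: [0, 0, 0, 3]
R5 ← R5 − (4/5)·R2: [0, 0, 0, -5]
R4 ← R4 − (3/2)·R3: [0, 0, 0, 0]
R5 ← R5 + (5/2)·R3: [0, 0, 0, 0]
The echelon form has 3 nonzero rows; the last pivot sits in the augmented column, so rank(B) = 2 but rank([B|b]) = 3.
Since the ranks differ, the system is inconsistent.
It has no solutions.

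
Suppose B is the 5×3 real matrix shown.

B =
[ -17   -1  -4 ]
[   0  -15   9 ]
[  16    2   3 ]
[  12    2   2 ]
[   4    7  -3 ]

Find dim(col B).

3

Row reduce to echelon form.
R3 ← R3 + (16/17)·R1: [0, 18/17, -13/17]
R4 ← R4 + (12/17)·R1: [0, 22/17, -14/17]
R5 ← R5 + (4/17)·R1: [0, 115/17, -67/17]
R3 ← R3 + (6/85)·R2: [0, 0, -11/85]
R4 ← R4 + (22/255)·R2: [0, 0, -4/85]
R5 ← R5 + (23/51)·R2: [0, 0, 2/17]
R4 ← R4 − (4/11)·R3: [0, 0, 0]
R5 ← R5 + (10/11)·R3: [0, 0, 0]
Echelon form has 3 nonzero rows, so rank(B) = 3.
The column space has dimension equal to the rank: 3.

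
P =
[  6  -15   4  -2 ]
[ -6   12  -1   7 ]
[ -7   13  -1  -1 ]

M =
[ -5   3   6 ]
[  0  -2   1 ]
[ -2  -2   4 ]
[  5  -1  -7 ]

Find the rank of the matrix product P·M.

2

First compute PM:
[[-48,  42,  51],
 [ 67, -47, -77],
 [ 32, -44, -26]]
Now row reduce the product.
R2 ← R2 + (67/48)·R1: [0, 93/8, -93/16]
R3 ← R3 + (2/3)·R1: [0, -16, 8]
R3 ← R3 + (128/93)·R2: [0, 0, 0]
2 nonzero rows, so rank(PM) = 2.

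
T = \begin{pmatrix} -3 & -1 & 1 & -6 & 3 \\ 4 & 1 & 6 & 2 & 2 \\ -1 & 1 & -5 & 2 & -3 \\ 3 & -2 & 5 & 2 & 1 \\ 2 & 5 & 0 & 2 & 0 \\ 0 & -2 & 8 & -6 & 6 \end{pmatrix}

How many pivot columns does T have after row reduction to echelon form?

Row reduce to echelon form.
R2 ← R2 + (4/3)·R1: [0, -1/3, 22/3, -6, 6]
R3 ← R3 − (1/3)·R1: [0, 4/3, -16/3, 4, -4]
R4 ← R4 + R1: [0, -3, 6, -4, 4]
R5 ← R5 + (2/3)·R1: [0, 13/3, 2/3, -2, 2]
R3 ← R3 + (4)·R2: [0, 0, 24, -20, 20]
R4 ← R4 − (9)·R2: [0, 0, -60, 50, -50]
R5 ← R5 + (13)·R2: [0, 0, 96, -80, 80]
R6 ← R6 − (6)·R2: [0, 0, -36, 30, -30]
R4 ← R4 + (5/2)·R3: [0, 0, 0, 0, 0]
R5 ← R5 − (4)·R3: [0, 0, 0, 0, 0]
R6 ← R6 + (3/2)·R3: [0, 0, 0, 0, 0]
Echelon form has 3 nonzero rows, so rank(T) = 3.
Each nonzero row contributes one pivot column: 3 pivot columns.

3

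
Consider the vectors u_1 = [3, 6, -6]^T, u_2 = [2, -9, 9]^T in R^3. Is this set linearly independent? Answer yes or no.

yes

Form the matrix with these vectors as rows and row reduce.
R2 ← R2 − (2/3)·R1: [0, -13, 13]
2 nonzero rows, so the 2 vectors span a space of dimension 2.
Since 2 = 2, the vectors are linearly independent.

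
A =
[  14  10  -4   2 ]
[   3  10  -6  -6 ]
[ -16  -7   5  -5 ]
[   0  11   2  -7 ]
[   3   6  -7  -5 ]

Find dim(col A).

Row reduce to echelon form.
R2 ← R2 − (3/14)·R1: [0, 55/7, -36/7, -45/7]
R3 ← R3 + (8/7)·R1: [0, 31/7, 3/7, -19/7]
R5 ← R5 − (3/14)·R1: [0, 27/7, -43/7, -38/7]
R3 ← R3 − (31/55)·R2: [0, 0, 183/55, 10/11]
R4 ← R4 − (7/5)·R2: [0, 0, 46/5, 2]
R5 ← R5 − (27/55)·R2: [0, 0, -199/55, -25/11]
R4 ← R4 − (506/183)·R3: [0, 0, 0, -94/183]
R5 ← R5 + (199/183)·R3: [0, 0, 0, -235/183]
R5 ← R5 − (5/2)·R4: [0, 0, 0, 0]
Echelon form has 4 nonzero rows, so rank(A) = 4.
The column space has dimension equal to the rank: 4.

4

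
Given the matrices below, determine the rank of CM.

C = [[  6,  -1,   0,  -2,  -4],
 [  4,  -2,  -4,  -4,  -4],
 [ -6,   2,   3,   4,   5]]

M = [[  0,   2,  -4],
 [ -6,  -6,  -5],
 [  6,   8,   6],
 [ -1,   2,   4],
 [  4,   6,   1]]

First compute CM:
[[ -8, -10, -31],
 [-24, -44, -50],
 [ 22,  38,  53]]
Now row reduce the product.
R2 ← R2 − (3)·R1: [0, -14, 43]
R3 ← R3 + (11/4)·R1: [0, 21/2, -129/4]
R3 ← R3 + (3/4)·R2: [0, 0, 0]
2 nonzero rows, so rank(CM) = 2.

2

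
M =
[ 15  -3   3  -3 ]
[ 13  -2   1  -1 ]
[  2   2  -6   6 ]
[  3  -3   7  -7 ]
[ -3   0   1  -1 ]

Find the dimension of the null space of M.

2

Row reduce to echelon form.
R2 ← R2 − (13/15)·R1: [0, 3/5, -8/5, 8/5]
R3 ← R3 − (2/15)·R1: [0, 12/5, -32/5, 32/5]
R4 ← R4 − (1/5)·R1: [0, -12/5, 32/5, -32/5]
R5 ← R5 + (1/5)·R1: [0, -3/5, 8/5, -8/5]
R3 ← R3 − (4)·R2: [0, 0, 0, 0]
R4 ← R4 + (4)·R2: [0, 0, 0, 0]
R5 ← R5 + R2: [0, 0, 0, 0]
2 nonzero rows, so rank(M) = 2.
M has 4 columns; by rank–nullity, nullity = 4 − 2 = 2.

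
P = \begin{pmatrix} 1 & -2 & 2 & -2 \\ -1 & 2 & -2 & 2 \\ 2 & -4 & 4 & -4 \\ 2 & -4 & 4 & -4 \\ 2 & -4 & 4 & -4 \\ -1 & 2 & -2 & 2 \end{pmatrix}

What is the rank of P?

1

Row reduce to echelon form.
R2 ← R2 + R1: [0, 0, 0, 0]
R3 ← R3 − (2)·R1: [0, 0, 0, 0]
R4 ← R4 − (2)·R1: [0, 0, 0, 0]
R5 ← R5 − (2)·R1: [0, 0, 0, 0]
R6 ← R6 + R1: [0, 0, 0, 0]
Echelon form has 1 nonzero row, so rank(P) = 1.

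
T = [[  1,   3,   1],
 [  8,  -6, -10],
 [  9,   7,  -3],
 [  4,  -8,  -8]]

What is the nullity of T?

1

Row reduce to echelon form.
R2 ← R2 − (8)·R1: [0, -30, -18]
R3 ← R3 − (9)·R1: [0, -20, -12]
R4 ← R4 − (4)·R1: [0, -20, -12]
R3 ← R3 − (2/3)·R2: [0, 0, 0]
R4 ← R4 − (2/3)·R2: [0, 0, 0]
2 nonzero rows, so rank(T) = 2.
T has 3 columns; by rank–nullity, nullity = 3 − 2 = 1.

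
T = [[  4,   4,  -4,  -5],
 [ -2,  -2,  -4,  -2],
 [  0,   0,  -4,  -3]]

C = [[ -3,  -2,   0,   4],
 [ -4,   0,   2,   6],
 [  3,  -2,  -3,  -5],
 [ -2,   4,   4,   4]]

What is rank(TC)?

First compute TC:
[[-30, -20,   0,  40],
 [  6,   4,   0,  -8],
 [ -6,  -4,   0,   8]]
Now row reduce the product.
R2 ← R2 + (1/5)·R1: [0, 0, 0, 0]
R3 ← R3 − (1/5)·R1: [0, 0, 0, 0]
1 nonzero row, so rank(TC) = 1.

1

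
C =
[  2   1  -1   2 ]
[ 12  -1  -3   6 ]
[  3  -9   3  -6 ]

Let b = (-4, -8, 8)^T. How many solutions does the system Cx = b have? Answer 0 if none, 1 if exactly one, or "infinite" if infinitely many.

Row reduce the augmented matrix [C | b].
R2 ← R2 − (6)·R1: [0, -7, 3, -6, 16]
R3 ← R3 − (3/2)·R1: [0, -21/2, 9/2, -9, 14]
R3 ← R3 − (3/2)·R2: [0, 0, 0, 0, -10]
The echelon form has 3 nonzero rows; the last pivot sits in the augmented column, so rank(C) = 2 but rank([C|b]) = 3.
Since the ranks differ, the system is inconsistent.
It has no solutions.

0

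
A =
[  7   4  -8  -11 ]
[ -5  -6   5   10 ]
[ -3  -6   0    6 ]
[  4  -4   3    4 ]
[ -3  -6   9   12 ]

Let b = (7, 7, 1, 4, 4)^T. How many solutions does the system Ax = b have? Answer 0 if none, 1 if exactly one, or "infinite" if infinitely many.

Row reduce the augmented matrix [A | b].
R2 ← R2 + (5/7)·R1: [0, -22/7, -5/7, 15/7, 12]
R3 ← R3 + (3/7)·R1: [0, -30/7, -24/7, 9/7, 4]
R4 ← R4 − (4/7)·R1: [0, -44/7, 53/7, 72/7, 0]
R5 ← R5 + (3/7)·R1: [0, -30/7, 39/7, 51/7, 7]
R3 ← R3 − (15/11)·R2: [0, 0, -27/11, -18/11, -136/11]
R4 ← R4 − (2)·R2: [0, 0, 9, 6, -24]
R5 ← R5 − (15/11)·R2: [0, 0, 72/11, 48/11, -103/11]
R4 ← R4 + (11/3)·R3: [0, 0, 0, 0, -208/3]
R5 ← R5 + (8/3)·R3: [0, 0, 0, 0, -127/3]
R5 ← R5 − (127/208)·R4: [0, 0, 0, 0, 0]
The echelon form has 4 nonzero rows; the last pivot sits in the augmented column, so rank(A) = 3 but rank([A|b]) = 4.
Since the ranks differ, the system is inconsistent.
It has no solutions.

0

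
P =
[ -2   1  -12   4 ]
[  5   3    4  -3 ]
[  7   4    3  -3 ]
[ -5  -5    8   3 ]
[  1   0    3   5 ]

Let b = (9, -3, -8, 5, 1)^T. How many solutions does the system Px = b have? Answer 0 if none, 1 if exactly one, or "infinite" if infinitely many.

0

Row reduce the augmented matrix [P | b].
R2 ← R2 + (5/2)·R1: [0, 11/2, -26, 7, 39/2]
R3 ← R3 + (7/2)·R1: [0, 15/2, -39, 11, 47/2]
R4 ← R4 − (5/2)·R1: [0, -15/2, 38, -7, -35/2]
R5 ← R5 + (1/2)·R1: [0, 1/2, -3, 7, 11/2]
R3 ← R3 − (15/11)·R2: [0, 0, -39/11, 16/11, -34/11]
R4 ← R4 + (15/11)·R2: [0, 0, 28/11, 28/11, 100/11]
R5 ← R5 − (1/11)·R2: [0, 0, -7/11, 70/11, 41/11]
R4 ← R4 + (28/39)·R3: [0, 0, 0, 140/39, 268/39]
R5 ← R5 − (7/39)·R3: [0, 0, 0, 238/39, 167/39]
R5 ← R5 − (17/10)·R4: [0, 0, 0, 0, -37/5]
The echelon form has 5 nonzero rows; the last pivot sits in the augmented column, so rank(P) = 4 but rank([P|b]) = 5.
Since the ranks differ, the system is inconsistent.
It has no solutions.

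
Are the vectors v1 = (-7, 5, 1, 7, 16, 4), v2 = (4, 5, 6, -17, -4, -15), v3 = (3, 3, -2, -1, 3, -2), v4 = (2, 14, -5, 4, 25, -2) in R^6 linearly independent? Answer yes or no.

no

Form the matrix with these vectors as rows and row reduce.
R2 ← R2 + (4/7)·R1: [0, 55/7, 46/7, -13, 36/7, -89/7]
R3 ← R3 + (3/7)·R1: [0, 36/7, -11/7, 2, 69/7, -2/7]
R4 ← R4 + (2/7)·R1: [0, 108/7, -33/7, 6, 207/7, -6/7]
R3 ← R3 − (36/55)·R2: [0, 0, -323/55, 578/55, 357/55, 442/55]
R4 ← R4 − (108/55)·R2: [0, 0, -969/55, 1734/55, 1071/55, 1326/55]
R4 ← R4 − (3)·R3: [0, 0, 0, 0, 0, 0]
3 nonzero rows, so the 4 vectors span a space of dimension 3.
Since 3 < 4, the vectors are linearly dependent.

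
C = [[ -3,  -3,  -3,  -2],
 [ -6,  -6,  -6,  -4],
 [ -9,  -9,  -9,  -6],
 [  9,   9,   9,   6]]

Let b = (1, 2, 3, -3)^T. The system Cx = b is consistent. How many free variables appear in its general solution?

Row reduce the augmented matrix [C | b].
R2 ← R2 − (2)·R1: [0, 0, 0, 0, 0]
R3 ← R3 − (3)·R1: [0, 0, 0, 0, 0]
R4 ← R4 + (3)·R1: [0, 0, 0, 0, 0]
The echelon form has 1 nonzero rows, and every pivot lies in the first 4 columns, so rank(C) = rank([C|b]) = 1.
The system is consistent.
Free variables = (unknowns) − (rank) = 4 − 1 = 3.

3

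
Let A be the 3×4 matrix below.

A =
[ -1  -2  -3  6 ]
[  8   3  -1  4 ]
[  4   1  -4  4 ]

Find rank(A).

3

Row reduce to echelon form.
R2 ← R2 + (8)·R1: [0, -13, -25, 52]
R3 ← R3 + (4)·R1: [0, -7, -16, 28]
R3 ← R3 − (7/13)·R2: [0, 0, -33/13, 0]
Echelon form has 3 nonzero rows, so rank(A) = 3.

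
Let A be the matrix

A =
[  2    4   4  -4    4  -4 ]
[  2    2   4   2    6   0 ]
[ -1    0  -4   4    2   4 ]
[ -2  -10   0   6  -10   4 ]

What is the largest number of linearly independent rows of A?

Row reduce to echelon form.
R2 ← R2 − R1: [0, -2, 0, 6, 2, 4]
R3 ← R3 + (1/2)·R1: [0, 2, -2, 2, 4, 2]
R4 ← R4 + R1: [0, -6, 4, 2, -6, 0]
R3 ← R3 + R2: [0, 0, -2, 8, 6, 6]
R4 ← R4 − (3)·R2: [0, 0, 4, -16, -12, -12]
R4 ← R4 + (2)·R3: [0, 0, 0, 0, 0, 0]
Echelon form has 3 nonzero rows, so rank(A) = 3.
The rank gives the maximum number of linearly independent rows: 3.

3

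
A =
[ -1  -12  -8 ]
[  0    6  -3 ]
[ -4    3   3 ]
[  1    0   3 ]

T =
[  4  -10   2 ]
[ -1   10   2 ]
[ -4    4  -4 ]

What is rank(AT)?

First compute AT:
[[ 40, -142,   6],
 [  6,  48,  24],
 [-31,  82, -14],
 [ -8,   2, -10]]
Now row reduce the product.
R2 ← R2 − (3/20)·R1: [0, 693/10, 231/10]
R3 ← R3 + (31/40)·R1: [0, -561/20, -187/20]
R4 ← R4 + (1/5)·R1: [0, -132/5, -44/5]
R3 ← R3 + (17/42)·R2: [0, 0, 0]
R4 ← R4 + (8/21)·R2: [0, 0, 0]
2 nonzero rows, so rank(AT) = 2.

2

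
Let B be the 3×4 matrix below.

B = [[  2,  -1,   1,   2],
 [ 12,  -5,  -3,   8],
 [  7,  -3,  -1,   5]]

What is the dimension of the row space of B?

Row reduce to echelon form.
R2 ← R2 − (6)·R1: [0, 1, -9, -4]
R3 ← R3 − (7/2)·R1: [0, 1/2, -9/2, -2]
R3 ← R3 − (1/2)·R2: [0, 0, 0, 0]
Echelon form has 2 nonzero rows, so rank(B) = 2.
The row space has dimension equal to the rank: 2.

2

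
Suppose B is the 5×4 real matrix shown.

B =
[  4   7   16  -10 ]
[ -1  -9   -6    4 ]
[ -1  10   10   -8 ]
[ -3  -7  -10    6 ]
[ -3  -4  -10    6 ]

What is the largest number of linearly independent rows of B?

Row reduce to echelon form.
R2 ← R2 + (1/4)·R1: [0, -29/4, -2, 3/2]
R3 ← R3 + (1/4)·R1: [0, 47/4, 14, -21/2]
R4 ← R4 + (3/4)·R1: [0, -7/4, 2, -3/2]
R5 ← R5 + (3/4)·R1: [0, 5/4, 2, -3/2]
R3 ← R3 + (47/29)·R2: [0, 0, 312/29, -234/29]
R4 ← R4 − (7/29)·R2: [0, 0, 72/29, -54/29]
R5 ← R5 + (5/29)·R2: [0, 0, 48/29, -36/29]
R4 ← R4 − (3/13)·R3: [0, 0, 0, 0]
R5 ← R5 − (2/13)·R3: [0, 0, 0, 0]
Echelon form has 3 nonzero rows, so rank(B) = 3.
The rank gives the maximum number of linearly independent rows: 3.

3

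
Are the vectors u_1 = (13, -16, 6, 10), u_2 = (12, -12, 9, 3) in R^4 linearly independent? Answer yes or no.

Form the matrix with these vectors as rows and row reduce.
R2 ← R2 − (12/13)·R1: [0, 36/13, 45/13, -81/13]
2 nonzero rows, so the 2 vectors span a space of dimension 2.
Since 2 = 2, the vectors are linearly independent.

yes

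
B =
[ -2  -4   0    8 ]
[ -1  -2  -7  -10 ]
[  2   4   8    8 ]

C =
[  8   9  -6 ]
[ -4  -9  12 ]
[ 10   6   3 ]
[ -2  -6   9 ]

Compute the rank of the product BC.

First compute BC:
[[-16, -30,  36],
 [-50,  27, -129],
 [ 64, -18, 132]]
Now row reduce the product.
R2 ← R2 − (25/8)·R1: [0, 483/4, -483/2]
R3 ← R3 + (4)·R1: [0, -138, 276]
R3 ← R3 + (8/7)·R2: [0, 0, 0]
2 nonzero rows, so rank(BC) = 2.

2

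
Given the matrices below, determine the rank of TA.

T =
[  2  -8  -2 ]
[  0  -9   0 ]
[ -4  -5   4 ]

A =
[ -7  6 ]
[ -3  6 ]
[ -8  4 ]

First compute TA:
[[ 26, -44],
 [ 27, -54],
 [ 11, -38]]
Now row reduce the product.
R2 ← R2 − (27/26)·R1: [0, -108/13]
R3 ← R3 − (11/26)·R1: [0, -252/13]
R3 ← R3 − (7/3)·R2: [0, 0]
2 nonzero rows, so rank(TA) = 2.

2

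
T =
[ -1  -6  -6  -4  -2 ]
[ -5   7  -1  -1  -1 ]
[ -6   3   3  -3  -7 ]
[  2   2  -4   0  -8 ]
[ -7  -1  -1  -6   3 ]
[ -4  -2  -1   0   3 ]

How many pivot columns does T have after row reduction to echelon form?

5

Row reduce to echelon form.
R2 ← R2 − (5)·R1: [0, 37, 29, 19, 9]
R3 ← R3 − (6)·R1: [0, 39, 39, 21, 5]
R4 ← R4 + (2)·R1: [0, -10, -16, -8, -12]
R5 ← R5 − (7)·R1: [0, 41, 41, 22, 17]
R6 ← R6 − (4)·R1: [0, 22, 23, 16, 11]
R3 ← R3 − (39/37)·R2: [0, 0, 312/37, 36/37, -166/37]
R4 ← R4 + (10/37)·R2: [0, 0, -302/37, -106/37, -354/37]
R5 ← R5 − (41/37)·R2: [0, 0, 328/37, 35/37, 260/37]
R6 ← R6 − (22/37)·R2: [0, 0, 213/37, 174/37, 209/37]
R4 ← R4 + (151/156)·R3: [0, 0, 0, -25/13, -1085/78]
R5 ← R5 − (41/39)·R3: [0, 0, 0, -1/13, 458/39]
R6 ← R6 − (71/104)·R3: [0, 0, 0, 105/26, 453/52]
R5 ← R5 − (1/25)·R4: [0, 0, 0, 0, 123/10]
R6 ← R6 + (21/10)·R4: [0, 0, 0, 0, -41/2]
R6 ← R6 + (5/3)·R5: [0, 0, 0, 0, 0]
Echelon form has 5 nonzero rows, so rank(T) = 5.
Each nonzero row contributes one pivot column: 5 pivot columns.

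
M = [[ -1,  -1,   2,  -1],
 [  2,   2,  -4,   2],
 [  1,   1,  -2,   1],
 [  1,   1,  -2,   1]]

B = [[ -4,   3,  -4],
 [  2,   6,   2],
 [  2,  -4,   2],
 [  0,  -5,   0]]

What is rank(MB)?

First compute MB:
[[  6, -12,   6],
 [-12,  24, -12],
 [ -6,  12,  -6],
 [ -6,  12,  -6]]
Now row reduce the product.
R2 ← R2 + (2)·R1: [0, 0, 0]
R3 ← R3 + R1: [0, 0, 0]
R4 ← R4 + R1: [0, 0, 0]
1 nonzero row, so rank(MB) = 1.

1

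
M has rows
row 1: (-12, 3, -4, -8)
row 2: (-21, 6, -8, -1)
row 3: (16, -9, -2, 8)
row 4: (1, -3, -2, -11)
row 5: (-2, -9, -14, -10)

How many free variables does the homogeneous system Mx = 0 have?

1

Row reduce to echelon form.
R2 ← R2 − (7/4)·R1: [0, 3/4, -1, 13]
R3 ← R3 + (4/3)·R1: [0, -5, -22/3, -8/3]
R4 ← R4 + (1/12)·R1: [0, -11/4, -7/3, -35/3]
R5 ← R5 − (1/6)·R1: [0, -19/2, -40/3, -26/3]
R3 ← R3 + (20/3)·R2: [0, 0, -14, 84]
R4 ← R4 + (11/3)·R2: [0, 0, -6, 36]
R5 ← R5 + (38/3)·R2: [0, 0, -26, 156]
R4 ← R4 − (3/7)·R3: [0, 0, 0, 0]
R5 ← R5 − (13/7)·R3: [0, 0, 0, 0]
3 nonzero rows, so rank(M) = 3.
M has 4 columns; by rank–nullity, nullity = 4 − 3 = 1.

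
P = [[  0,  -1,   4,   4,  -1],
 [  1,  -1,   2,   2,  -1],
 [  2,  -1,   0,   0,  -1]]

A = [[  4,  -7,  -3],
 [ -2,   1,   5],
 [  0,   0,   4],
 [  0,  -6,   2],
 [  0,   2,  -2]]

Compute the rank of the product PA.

2

First compute PA:
[[  2, -27,  21],
 [  6, -22,   6],
 [ 10, -17,  -9]]
Now row reduce the product.
R2 ← R2 − (3)·R1: [0, 59, -57]
R3 ← R3 − (5)·R1: [0, 118, -114]
R3 ← R3 − (2)·R2: [0, 0, 0]
2 nonzero rows, so rank(PA) = 2.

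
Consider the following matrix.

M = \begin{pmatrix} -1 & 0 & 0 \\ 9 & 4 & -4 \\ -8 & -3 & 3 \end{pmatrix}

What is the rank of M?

2

Row reduce to echelon form.
R2 ← R2 + (9)·R1: [0, 4, -4]
R3 ← R3 − (8)·R1: [0, -3, 3]
R3 ← R3 + (3/4)·R2: [0, 0, 0]
Echelon form has 2 nonzero rows, so rank(M) = 2.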